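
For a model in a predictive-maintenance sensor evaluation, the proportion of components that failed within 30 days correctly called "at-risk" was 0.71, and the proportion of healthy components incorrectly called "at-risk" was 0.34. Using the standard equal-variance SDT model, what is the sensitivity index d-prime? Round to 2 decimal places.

z(H) = z(0.71) = 0.553
z(FA) = z(0.34) = -0.412
d' = z(H) − z(FA) = 0.553 − (-0.412) = 0.965

d-prime = 0.97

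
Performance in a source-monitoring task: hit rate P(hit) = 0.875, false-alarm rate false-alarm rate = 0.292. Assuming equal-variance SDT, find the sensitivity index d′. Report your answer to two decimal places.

z(H) = 1.1503
z(FA) = -0.5476
d' = z(H) − z(FA) = 1.1503 − (-0.5476) = 1.6979

d′ = 1.70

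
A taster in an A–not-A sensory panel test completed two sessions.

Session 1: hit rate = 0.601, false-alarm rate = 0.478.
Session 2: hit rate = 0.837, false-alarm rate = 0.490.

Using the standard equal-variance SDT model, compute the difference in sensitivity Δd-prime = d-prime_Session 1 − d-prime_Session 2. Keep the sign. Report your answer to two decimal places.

Δd-prime = -0.70

Session 1: z(0.601) = 0.256, z(0.478) = -0.055, d' = 0.311
Session 2: z(0.837) = 0.982, z(0.490) = -0.025, d' = 1.007
Δd' = d'_Session 1 − d'_Session 2 = 0.311 − 1.007 = -0.696
Session 2 has the higher sensitivity.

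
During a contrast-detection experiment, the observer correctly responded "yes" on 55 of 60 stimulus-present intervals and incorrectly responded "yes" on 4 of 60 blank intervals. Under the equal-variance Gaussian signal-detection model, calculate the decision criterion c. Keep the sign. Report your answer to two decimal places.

c = 0.06

H = 55/60 = 0.9167
FA = 4/60 = 0.0667
z(H) = z(0.9167) = 1.383
z(FA) = z(0.0667) = -1.501
c = −½·[z(H) + z(FA)] = −0.5 × (1.383 + (-1.501)) = 0.059
c > 0: the observer has a conservative response bias.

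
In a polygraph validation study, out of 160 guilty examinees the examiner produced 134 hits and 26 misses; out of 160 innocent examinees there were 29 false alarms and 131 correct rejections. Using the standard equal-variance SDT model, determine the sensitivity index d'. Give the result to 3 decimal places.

d' = 1.895

H = 134/160 = 0.8375
FA = 29/160 = 0.1812
z(H) = 0.9842
z(FA) = -0.9108
d' = z(H) − z(FA) = 0.9842 − (-0.9108) = 1.8950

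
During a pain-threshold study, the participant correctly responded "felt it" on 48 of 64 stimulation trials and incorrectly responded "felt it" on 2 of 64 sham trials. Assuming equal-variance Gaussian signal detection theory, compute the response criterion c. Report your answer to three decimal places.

H = 48/64 = 0.7500
FA = 2/64 = 0.0312
z(H) = z(0.7500) = 0.6745
z(FA) = z(0.0312) = -1.8634
c = −½·[z(H) + z(FA)] = −0.5 × (0.6745 + (-1.8634)) = 0.59445

c = 0.594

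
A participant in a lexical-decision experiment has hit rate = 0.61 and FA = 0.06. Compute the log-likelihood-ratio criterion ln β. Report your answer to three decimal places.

ln β = 1.170

Φ⁻¹(H) = Φ⁻¹(0.61) = 0.2793
Φ⁻¹(FA) = Φ⁻¹(0.06) = -1.5548
ln β = −½·[z(H)² − z(FA)²] = −0.5 × (0.0780 − 2.4174) = 1.1697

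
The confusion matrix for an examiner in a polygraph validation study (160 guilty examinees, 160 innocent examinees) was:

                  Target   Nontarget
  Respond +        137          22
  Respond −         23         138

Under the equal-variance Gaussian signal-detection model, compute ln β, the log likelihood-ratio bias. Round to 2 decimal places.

H = 137/160 = 0.8562
FA = 22/160 = 0.1375
Φ⁻¹(H) = 1.063
Φ⁻¹(FA) = -1.092
ln β = −½·[z(H)² − z(FA)²] = −0.5 × (1.130 − 1.192) = 0.031

ln β = 0.03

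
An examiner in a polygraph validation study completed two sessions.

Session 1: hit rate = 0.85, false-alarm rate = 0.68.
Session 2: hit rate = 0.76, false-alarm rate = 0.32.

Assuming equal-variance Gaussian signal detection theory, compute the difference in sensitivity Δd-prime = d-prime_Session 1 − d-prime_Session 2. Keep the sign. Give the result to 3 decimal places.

Session 1: z(0.85) = 1.0364, z(0.68) = 0.4677, d' = 0.5687
Session 2: z(0.76) = 0.7063, z(0.32) = -0.4677, d' = 1.1740
Δd' = d'_Session 1 − d'_Session 2 = 0.5687 − 1.1740 = -0.6053
Session 2 has the higher sensitivity.

Δd-prime = -0.605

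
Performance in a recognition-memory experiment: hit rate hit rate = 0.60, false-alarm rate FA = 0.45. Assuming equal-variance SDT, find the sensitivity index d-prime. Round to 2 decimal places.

d-prime = 0.38

z(0.60) = 0.2533, z(0.45) = -0.1257
d' = z(H) − z(FA) = 0.2533 − (-0.1257) = 0.3790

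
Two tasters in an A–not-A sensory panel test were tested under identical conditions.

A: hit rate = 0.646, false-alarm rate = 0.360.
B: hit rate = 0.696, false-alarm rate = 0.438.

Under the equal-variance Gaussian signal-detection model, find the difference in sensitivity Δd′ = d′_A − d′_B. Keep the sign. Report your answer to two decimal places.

A: z(0.646) = 0.375, z(0.360) = -0.358, d' = 0.733
B: z(0.696) = 0.513, z(0.438) = -0.156, d' = 0.669
Δd' = d'_A − d'_B = 0.733 − 0.669 = 0.064
A has the higher sensitivity.

Δd′ = 0.06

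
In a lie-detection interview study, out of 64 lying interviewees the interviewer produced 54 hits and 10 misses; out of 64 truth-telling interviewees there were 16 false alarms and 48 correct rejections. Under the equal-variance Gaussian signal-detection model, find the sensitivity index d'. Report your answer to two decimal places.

d' = 1.68

H = 54/64 = 0.8438
FA = 16/64 = 0.2500
z(H) = 1.0102
z(FA) = -0.6745
d' = z(H) − z(FA) = 1.0102 − (-0.6745) = 1.6847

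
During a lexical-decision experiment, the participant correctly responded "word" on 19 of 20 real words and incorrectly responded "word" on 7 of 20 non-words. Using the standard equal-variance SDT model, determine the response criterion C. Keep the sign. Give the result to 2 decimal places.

H = 19/20 = 0.9500
FA = 7/20 = 0.3500
z(H) = z(0.9500) = 1.645
z(FA) = z(0.3500) = -0.385
c = −½·[z(H) + z(FA)] = −0.5 × (1.645 + (-0.385)) = -0.630

C = -0.63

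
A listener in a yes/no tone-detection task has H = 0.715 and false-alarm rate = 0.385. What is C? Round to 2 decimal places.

C = -0.14

Φ⁻¹(0.715) = 0.5681, Φ⁻¹(0.385) = -0.2924
c = −½·[z(H) + z(FA)] = −0.5 × (0.5681 + (-0.2924)) = -0.13785
c < 0: the listener has a liberal response bias.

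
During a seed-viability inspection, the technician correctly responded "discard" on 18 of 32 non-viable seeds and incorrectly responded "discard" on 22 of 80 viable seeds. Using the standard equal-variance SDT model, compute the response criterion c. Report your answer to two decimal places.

c = 0.22

H = 18/32 = 0.5625
FA = 22/80 = 0.2750
z(H) = z(0.5625) = 0.1573
z(FA) = z(0.2750) = -0.5978
c = −½·[z(H) + z(FA)] = −0.5 × (0.1573 + (-0.5978)) = 0.22025
c > 0: the technician has a conservative response bias.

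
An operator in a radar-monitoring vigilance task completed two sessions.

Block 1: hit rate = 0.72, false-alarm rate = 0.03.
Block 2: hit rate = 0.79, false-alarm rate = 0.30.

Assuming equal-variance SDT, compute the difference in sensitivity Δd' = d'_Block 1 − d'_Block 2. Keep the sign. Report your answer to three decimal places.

Block 1: z(0.72) = 0.5828, z(0.03) = -1.8808, d' = 2.4636
Block 2: z(0.79) = 0.8064, z(0.30) = -0.5244, d' = 1.3308
Δd' = d'_Block 1 − d'_Block 2 = 2.4636 − 1.3308 = 1.1328
Block 1 has the higher sensitivity.

Δd' = 1.133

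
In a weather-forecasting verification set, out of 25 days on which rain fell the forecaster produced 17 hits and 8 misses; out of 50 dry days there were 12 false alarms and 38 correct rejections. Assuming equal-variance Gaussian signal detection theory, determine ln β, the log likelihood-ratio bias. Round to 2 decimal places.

ln β = 0.14

H = 17/25 = 0.6800
FA = 12/50 = 0.2400
z(0.6800) = 0.468, z(0.2400) = -0.706
ln β = −½·[z(H)² − z(FA)²] = −0.5 × (0.219 − 0.498) = 0.1395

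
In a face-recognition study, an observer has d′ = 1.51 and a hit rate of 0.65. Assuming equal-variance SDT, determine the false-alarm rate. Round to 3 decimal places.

z(hit rate) = z(0.65) = 0.3853
z(FA) = z(H) − d' = 0.3853 − 1.51 = -1.1247
false-alarm rate = Φ(-1.1247) = 0.1304

false-alarm rate = 0.130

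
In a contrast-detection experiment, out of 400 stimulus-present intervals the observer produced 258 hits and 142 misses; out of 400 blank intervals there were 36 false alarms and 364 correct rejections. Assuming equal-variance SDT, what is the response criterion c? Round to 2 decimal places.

c = 0.48

H = 258/400 = 0.6450
FA = 36/400 = 0.0900
z(H) = z(0.6450) = 0.372
z(FA) = z(0.0900) = -1.341
c = −½·[z(H) + z(FA)] = −0.5 × (0.372 + (-1.341)) = 0.4845
c > 0: the observer has a conservative response bias.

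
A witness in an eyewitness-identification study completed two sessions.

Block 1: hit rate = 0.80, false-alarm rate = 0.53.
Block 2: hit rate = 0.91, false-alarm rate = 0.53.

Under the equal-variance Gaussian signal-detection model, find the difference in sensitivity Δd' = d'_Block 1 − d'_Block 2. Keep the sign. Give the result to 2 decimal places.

Block 1: z(0.80) = 0.842, z(0.53) = 0.075, d' = 0.767
Block 2: z(0.91) = 1.341, z(0.53) = 0.075, d' = 1.266
Δd' = d'_Block 1 − d'_Block 2 = 0.767 − 1.266 = -0.499
Block 2 has the higher sensitivity.

Δd' = -0.50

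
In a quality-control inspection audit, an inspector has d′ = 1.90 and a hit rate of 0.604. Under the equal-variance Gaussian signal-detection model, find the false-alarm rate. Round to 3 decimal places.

false-alarm rate = 0.051

z(hit rate) = z(0.604) = 0.2637
z(FA) = z(H) − d' = 0.2637 − 1.90 = -1.6363
false-alarm rate = Φ(-1.6363) = 0.0509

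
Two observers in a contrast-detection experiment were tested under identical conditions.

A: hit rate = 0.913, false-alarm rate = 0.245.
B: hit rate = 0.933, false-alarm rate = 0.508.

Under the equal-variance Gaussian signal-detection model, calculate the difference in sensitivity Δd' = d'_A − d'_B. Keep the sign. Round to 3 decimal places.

A: z(0.913) = 1.3595, z(0.245) = -0.6903, d' = 2.0498
B: z(0.933) = 1.4985, z(0.508) = 0.0201, d' = 1.4784
Δd' = d'_A − d'_B = 2.0498 − 1.4784 = 0.5714
A has the higher sensitivity.

Δd' = 0.571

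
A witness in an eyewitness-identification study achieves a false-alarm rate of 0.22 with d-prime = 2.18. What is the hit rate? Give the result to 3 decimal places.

hit rate = 0.920

z(false-alarm rate) = z(0.22) = -0.7722
z(H) = z(FA) + d' = -0.7722 + 2.18 = 1.4078
hit rate = Φ(1.4078) = 0.9204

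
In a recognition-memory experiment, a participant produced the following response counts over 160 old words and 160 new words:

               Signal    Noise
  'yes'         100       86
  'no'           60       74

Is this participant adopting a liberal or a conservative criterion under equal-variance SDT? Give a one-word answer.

liberal

z(H) = 0.319, z(FA) = 0.094
c = −½·(z(H) + z(FA)) = -0.2065
c < 0 → liberal criterion (biased toward responding “yes”).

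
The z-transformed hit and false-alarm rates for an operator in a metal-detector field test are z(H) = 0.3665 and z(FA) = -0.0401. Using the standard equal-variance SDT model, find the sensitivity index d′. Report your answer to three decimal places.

d′ = 0.407

d' = z(H) − z(FA) = 0.3665 − (-0.0401) = 0.4066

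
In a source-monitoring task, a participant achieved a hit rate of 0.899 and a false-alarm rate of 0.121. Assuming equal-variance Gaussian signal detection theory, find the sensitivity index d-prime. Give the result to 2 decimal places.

z(0.899) = 1.2759, z(0.121) = -1.1700
d' = z(H) − z(FA) = 1.2759 − (-1.1700) = 2.4459

d-prime = 2.45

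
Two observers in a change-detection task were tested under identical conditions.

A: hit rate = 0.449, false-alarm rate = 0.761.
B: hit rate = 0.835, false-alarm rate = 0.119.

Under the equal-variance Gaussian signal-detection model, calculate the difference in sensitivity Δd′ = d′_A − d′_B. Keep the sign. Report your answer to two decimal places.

Δd′ = -2.99

A: z(0.449) = -0.128, z(0.761) = 0.710, d' = -0.838
B: z(0.835) = 0.974, z(0.119) = -1.180, d' = 2.154
Δd' = d'_A − d'_B = -0.838 − 2.154 = -2.992
B has the higher sensitivity.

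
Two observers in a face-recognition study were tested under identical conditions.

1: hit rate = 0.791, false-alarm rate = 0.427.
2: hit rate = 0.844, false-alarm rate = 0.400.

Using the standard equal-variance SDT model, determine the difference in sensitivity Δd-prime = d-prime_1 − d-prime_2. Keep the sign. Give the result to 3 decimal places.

1: z(0.791) = 0.8099, z(0.427) = -0.1840, d' = 0.9939
2: z(0.844) = 1.0110, z(0.400) = -0.2533, d' = 1.2643
Δd' = d'_1 − d'_2 = 0.9939 − 1.2643 = -0.2704
2 has the higher sensitivity.

Δd-prime = -0.270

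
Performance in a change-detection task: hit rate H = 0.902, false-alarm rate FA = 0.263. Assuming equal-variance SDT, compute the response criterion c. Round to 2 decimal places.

c = -0.33

z(H) = z(0.902) = 1.293
z(FA) = z(0.263) = -0.634
c = −½·[z(H) + z(FA)] = −0.5 × (1.293 + (-0.634)) = -0.3295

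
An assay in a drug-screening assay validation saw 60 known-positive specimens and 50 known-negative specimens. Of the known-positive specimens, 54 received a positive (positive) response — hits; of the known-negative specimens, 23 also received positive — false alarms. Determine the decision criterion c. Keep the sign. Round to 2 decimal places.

c = -0.59

H = 54/60 = 0.9000
FA = 23/50 = 0.4600
z(0.9000) = 1.282, z(0.4600) = -0.100
c = −½·[z(H) + z(FA)] = −0.5 × (1.282 + (-0.100)) = -0.591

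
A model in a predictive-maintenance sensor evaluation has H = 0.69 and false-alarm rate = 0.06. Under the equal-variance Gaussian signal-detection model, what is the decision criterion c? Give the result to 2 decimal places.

c = 0.53

Φ⁻¹(H) = Φ⁻¹(0.69) = 0.496
Φ⁻¹(FA) = Φ⁻¹(0.06) = -1.555
c = −½·[z(H) + z(FA)] = −0.5 × (0.496 + (-1.555)) = 0.5295
c > 0: the model has a conservative response bias.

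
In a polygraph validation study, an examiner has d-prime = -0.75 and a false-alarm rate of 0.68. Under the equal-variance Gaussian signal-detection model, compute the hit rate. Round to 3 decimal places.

z(false-alarm rate) = z(0.68) = 0.4677
z(H) = z(FA) + d' = 0.4677 + (-0.75) = -0.2823
hit rate = Φ(-0.2823) = 0.3889

hit rate = 0.389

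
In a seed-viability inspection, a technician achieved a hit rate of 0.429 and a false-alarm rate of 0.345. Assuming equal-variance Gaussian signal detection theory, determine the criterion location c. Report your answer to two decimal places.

z(H) = z(0.429) = -0.179
z(FA) = z(0.345) = -0.399
c = −½·[z(H) + z(FA)] = −0.5 × (-0.179 + (-0.399)) = 0.289

c = 0.29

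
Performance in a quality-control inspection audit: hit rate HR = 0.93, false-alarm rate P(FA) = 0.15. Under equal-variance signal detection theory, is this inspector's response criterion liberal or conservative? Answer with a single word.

z(H) = 1.476, z(FA) = -1.036
c = −½·(z(H) + z(FA)) = -0.220
c < 0 → liberal criterion (biased toward responding “yes”).

liberal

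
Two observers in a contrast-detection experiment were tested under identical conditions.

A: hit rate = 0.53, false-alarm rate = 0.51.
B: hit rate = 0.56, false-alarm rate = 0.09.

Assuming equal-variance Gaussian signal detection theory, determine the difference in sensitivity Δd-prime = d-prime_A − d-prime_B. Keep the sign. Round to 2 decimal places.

A: z(0.53) = 0.075, z(0.51) = 0.025, d' = 0.050
B: z(0.56) = 0.151, z(0.09) = -1.341, d' = 1.492
Δd' = d'_A − d'_B = 0.050 − 1.492 = -1.442
B has the higher sensitivity.

Δd-prime = -1.44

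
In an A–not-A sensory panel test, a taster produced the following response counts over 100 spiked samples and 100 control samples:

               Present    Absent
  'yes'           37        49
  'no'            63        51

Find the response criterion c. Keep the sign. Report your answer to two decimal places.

c = 0.18

H = 37/100 = 0.3700
FA = 49/100 = 0.4900
z(H) = z(0.3700) = -0.332
z(FA) = z(0.4900) = -0.025
c = −½·[z(H) + z(FA)] = −0.5 × (-0.332 + (-0.025)) = 0.1785
c > 0: the taster has a conservative response bias.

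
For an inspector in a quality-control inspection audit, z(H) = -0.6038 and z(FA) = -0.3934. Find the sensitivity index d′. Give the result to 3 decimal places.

d′ = -0.210

d' = z(H) − z(FA) = -0.6038 − (-0.3934) = -0.2104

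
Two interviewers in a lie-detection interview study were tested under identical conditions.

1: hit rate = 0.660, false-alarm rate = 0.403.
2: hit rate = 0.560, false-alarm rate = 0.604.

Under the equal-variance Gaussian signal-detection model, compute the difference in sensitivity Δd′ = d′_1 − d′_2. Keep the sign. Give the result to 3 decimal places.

1: z(0.660) = 0.4125, z(0.403) = -0.2456, d' = 0.6581
2: z(0.560) = 0.1510, z(0.604) = 0.2637, d' = -0.1127
Δd' = d'_1 − d'_2 = 0.6581 − (-0.1127) = 0.7708
1 has the higher sensitivity.

Δd′ = 0.771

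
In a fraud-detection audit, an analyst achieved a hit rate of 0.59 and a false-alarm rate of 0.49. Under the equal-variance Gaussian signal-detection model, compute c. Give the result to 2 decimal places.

z(H) = z(0.59) = 0.228
z(FA) = z(0.49) = -0.025
c = −½·[z(H) + z(FA)] = −0.5 × (0.228 + (-0.025)) = -0.1015
c < 0: the analyst has a liberal response bias.

c = -0.10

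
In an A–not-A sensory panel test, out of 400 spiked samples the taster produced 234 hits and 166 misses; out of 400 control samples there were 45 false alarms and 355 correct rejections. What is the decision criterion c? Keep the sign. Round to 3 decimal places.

c = 0.499

H = 234/400 = 0.5850
FA = 45/400 = 0.1125
z(H) = z(0.5850) = 0.2147
z(FA) = z(0.1125) = -1.2133
c = −½·[z(H) + z(FA)] = −0.5 × (0.2147 + (-1.2133)) = 0.4993
c > 0: the taster has a conservative response bias.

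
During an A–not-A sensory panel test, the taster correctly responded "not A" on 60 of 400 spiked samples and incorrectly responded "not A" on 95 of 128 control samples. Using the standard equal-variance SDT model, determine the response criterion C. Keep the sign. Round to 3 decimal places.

C = 0.193

H = 60/400 = 0.1500
FA = 95/128 = 0.7422
z(H) = z(0.1500) = -1.0364
z(FA) = z(0.7422) = 0.6501
c = −½·[z(H) + z(FA)] = −0.5 × (-1.0364 + 0.6501) = 0.19315
c > 0: the taster has a conservative response bias.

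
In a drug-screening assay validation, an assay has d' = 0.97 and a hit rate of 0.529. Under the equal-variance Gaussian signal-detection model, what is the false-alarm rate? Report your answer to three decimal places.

false-alarm rate = 0.185

z(hit rate) = z(0.529) = 0.0728
z(FA) = z(H) − d' = 0.0728 − 0.97 = -0.8972
false-alarm rate = Φ(-0.8972) = 0.1848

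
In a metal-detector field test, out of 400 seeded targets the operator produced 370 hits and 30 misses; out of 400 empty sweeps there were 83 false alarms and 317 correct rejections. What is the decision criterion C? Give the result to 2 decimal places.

C = -0.31

H = 370/400 = 0.9250
FA = 83/400 = 0.2075
Φ⁻¹(0.9250) = 1.4395, Φ⁻¹(0.2075) = -0.8151
c = −½·[z(H) + z(FA)] = −0.5 × (1.4395 + (-0.8151)) = -0.3122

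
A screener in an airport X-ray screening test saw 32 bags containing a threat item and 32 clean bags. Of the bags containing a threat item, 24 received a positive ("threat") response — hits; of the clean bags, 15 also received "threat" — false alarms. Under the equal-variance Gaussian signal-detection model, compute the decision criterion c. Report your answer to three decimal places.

c = -0.298

H = 24/32 = 0.7500
FA = 15/32 = 0.4688
z(0.7500) = 0.6745, z(0.4688) = -0.0783
c = −½·[z(H) + z(FA)] = −0.5 × (0.6745 + (-0.0783)) = -0.2981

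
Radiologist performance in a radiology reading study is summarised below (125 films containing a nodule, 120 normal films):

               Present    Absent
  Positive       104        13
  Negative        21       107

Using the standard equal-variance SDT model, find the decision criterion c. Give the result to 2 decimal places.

H = 104/125 = 0.8320
FA = 13/120 = 0.1083
z(H) = 0.962
z(FA) = -1.236
c = −½·[z(H) + z(FA)] = −0.5 × (0.962 + (-1.236)) = 0.137

c = 0.14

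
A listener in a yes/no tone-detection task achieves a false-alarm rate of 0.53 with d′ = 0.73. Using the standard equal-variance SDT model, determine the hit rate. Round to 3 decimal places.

hit rate = 0.790

z(false-alarm rate) = z(0.53) = 0.0753
z(H) = z(FA) + d' = 0.0753 + 0.73 = 0.8053
hit rate = Φ(0.8053) = 0.7897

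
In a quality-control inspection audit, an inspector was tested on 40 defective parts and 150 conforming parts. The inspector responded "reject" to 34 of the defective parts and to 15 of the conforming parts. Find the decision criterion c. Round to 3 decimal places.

H = 34/40 = 0.8500
FA = 15/150 = 0.1000
z(H) = 1.0364
z(FA) = -1.2816
c = −½·[z(H) + z(FA)] = −0.5 × (1.0364 + (-1.2816)) = 0.1226

c = 0.123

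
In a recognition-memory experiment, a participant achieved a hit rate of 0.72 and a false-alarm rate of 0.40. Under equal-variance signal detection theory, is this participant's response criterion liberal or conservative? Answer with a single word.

z(H) = 0.583, z(FA) = -0.253
c = −½·(z(H) + z(FA)) = -0.165
c < 0 → liberal criterion (biased toward responding “yes”).

liberal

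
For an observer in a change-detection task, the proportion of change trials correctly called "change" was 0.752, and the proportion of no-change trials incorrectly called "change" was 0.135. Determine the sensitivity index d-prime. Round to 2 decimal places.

Φ⁻¹(H) = 0.681
Φ⁻¹(FA) = -1.103
d' = z(H) − z(FA) = 0.681 − (-1.103) = 1.784

d-prime = 1.78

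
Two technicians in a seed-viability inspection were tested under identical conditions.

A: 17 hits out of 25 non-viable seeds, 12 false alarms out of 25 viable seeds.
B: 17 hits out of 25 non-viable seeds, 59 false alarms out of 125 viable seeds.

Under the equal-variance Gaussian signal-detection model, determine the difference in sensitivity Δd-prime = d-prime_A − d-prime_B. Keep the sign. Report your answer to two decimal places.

A: z(0.6800) = 0.468, z(0.4800) = -0.050, d' = 0.518
B: z(0.6800) = 0.468, z(0.4720) = -0.070, d' = 0.538
Δd' = d'_A − d'_B = 0.518 − 0.538 = -0.020
B has the higher sensitivity.

Δd-prime = -0.02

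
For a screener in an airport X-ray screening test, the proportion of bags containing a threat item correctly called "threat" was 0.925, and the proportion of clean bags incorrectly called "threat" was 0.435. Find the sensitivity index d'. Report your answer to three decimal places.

d' = 1.603

z(0.925) = 1.4395, z(0.435) = -0.1637
d' = z(H) − z(FA) = 1.4395 − (-0.1637) = 1.6032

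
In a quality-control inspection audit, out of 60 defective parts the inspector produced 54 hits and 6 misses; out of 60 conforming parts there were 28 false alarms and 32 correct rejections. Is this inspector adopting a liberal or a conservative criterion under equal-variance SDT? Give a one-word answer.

liberal

z(H) = 1.282, z(FA) = -0.084
c = −½·(z(H) + z(FA)) = -0.599
c < 0 → liberal criterion (biased toward responding “yes”).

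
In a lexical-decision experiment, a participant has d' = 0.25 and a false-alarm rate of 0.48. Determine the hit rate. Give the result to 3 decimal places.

z(false-alarm rate) = z(0.48) = -0.0502
z(H) = z(FA) + d' = -0.0502 + 0.25 = 0.1998
hit rate = Φ(0.1998) = 0.5792

hit rate = 0.579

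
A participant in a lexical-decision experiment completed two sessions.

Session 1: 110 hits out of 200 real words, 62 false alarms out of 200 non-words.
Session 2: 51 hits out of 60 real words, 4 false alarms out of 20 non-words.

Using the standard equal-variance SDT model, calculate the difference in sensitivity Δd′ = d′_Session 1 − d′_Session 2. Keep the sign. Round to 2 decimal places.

Session 1: z(0.5500) = 0.126, z(0.3100) = -0.496, d' = 0.622
Session 2: z(0.8500) = 1.036, z(0.2000) = -0.842, d' = 1.878
Δd' = d'_Session 1 − d'_Session 2 = 0.622 − 1.878 = -1.256
Session 2 has the higher sensitivity.

Δd′ = -1.26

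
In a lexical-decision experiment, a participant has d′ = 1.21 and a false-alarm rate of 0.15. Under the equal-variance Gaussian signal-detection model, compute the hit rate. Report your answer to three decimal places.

hit rate = 0.569

z(false-alarm rate) = z(0.15) = -1.0364
z(H) = z(FA) + d' = -1.0364 + 1.21 = 0.1736
hit rate = Φ(0.1736) = 0.5689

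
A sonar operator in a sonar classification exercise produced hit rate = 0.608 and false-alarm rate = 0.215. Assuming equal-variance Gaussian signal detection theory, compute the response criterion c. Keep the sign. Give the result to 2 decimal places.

z(H) = z(0.608) = 0.274
z(FA) = z(0.215) = -0.789
c = −½·[z(H) + z(FA)] = −0.5 × (0.274 + (-0.789)) = 0.2575
c > 0: the sonar operator has a conservative response bias.

c = 0.26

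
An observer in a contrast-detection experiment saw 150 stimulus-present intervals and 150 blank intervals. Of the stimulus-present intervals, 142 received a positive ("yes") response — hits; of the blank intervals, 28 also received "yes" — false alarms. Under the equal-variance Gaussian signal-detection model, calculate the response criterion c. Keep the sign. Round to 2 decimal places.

c = -0.36

H = 142/150 = 0.9467
FA = 28/150 = 0.1867
z(0.9467) = 1.6137, z(0.1867) = -0.8901
c = −½·[z(H) + z(FA)] = −0.5 × (1.6137 + (-0.8901)) = -0.3618
c < 0: the observer has a liberal response bias.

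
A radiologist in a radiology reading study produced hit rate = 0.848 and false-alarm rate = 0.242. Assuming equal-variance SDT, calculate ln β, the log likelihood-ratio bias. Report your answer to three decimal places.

z(H) = z(0.848) = 1.0279
z(FA) = z(0.242) = -0.6999
ln β = −½·[z(H)² − z(FA)²] = −0.5 × (1.0566 − 0.4899) = -0.28335

ln β = -0.283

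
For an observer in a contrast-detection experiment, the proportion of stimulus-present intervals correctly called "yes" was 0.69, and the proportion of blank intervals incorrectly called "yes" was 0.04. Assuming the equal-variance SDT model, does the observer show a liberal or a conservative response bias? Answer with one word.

conservative

z(H) = 0.496, z(FA) = -1.751
c = −½·(z(H) + z(FA)) = 0.6275
c > 0 → conservative criterion (biased toward responding “no”).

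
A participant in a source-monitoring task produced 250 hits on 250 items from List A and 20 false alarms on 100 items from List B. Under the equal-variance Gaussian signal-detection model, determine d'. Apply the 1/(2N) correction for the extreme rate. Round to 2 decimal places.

The hit rate is 250/250 = 1, so apply the 1/(2N) correction: H → 1 − 1/(2·250) = 0.99800.
z(H) = z(0.99800) = 2.878
z(FA) = z(0.20000) = -0.842
d' = 2.878 − (-0.842) = 3.720

d' = 3.72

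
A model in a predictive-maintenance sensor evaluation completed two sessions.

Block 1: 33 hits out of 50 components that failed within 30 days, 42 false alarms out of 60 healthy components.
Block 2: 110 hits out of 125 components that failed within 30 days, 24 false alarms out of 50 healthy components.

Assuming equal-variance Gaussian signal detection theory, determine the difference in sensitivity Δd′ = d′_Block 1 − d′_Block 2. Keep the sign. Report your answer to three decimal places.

Δd′ = -1.337

Block 1: z(0.6600) = 0.4125, z(0.7000) = 0.5244, d' = -0.1119
Block 2: z(0.8800) = 1.1750, z(0.4800) = -0.0502, d' = 1.2252
Δd' = d'_Block 1 − d'_Block 2 = -0.1119 − 1.2252 = -1.3371
Block 2 has the higher sensitivity.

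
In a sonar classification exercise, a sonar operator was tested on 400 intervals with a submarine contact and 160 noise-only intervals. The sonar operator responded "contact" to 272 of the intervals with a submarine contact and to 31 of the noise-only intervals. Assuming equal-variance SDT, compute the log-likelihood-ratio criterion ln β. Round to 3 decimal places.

ln β = 0.264

H = 272/400 = 0.6800
FA = 31/160 = 0.1938
Φ⁻¹(H) = 0.4677
Φ⁻¹(FA) = -0.8640
ln β = −½·[z(H)² − z(FA)²] = −0.5 × (0.2187 − 0.7465) = 0.2639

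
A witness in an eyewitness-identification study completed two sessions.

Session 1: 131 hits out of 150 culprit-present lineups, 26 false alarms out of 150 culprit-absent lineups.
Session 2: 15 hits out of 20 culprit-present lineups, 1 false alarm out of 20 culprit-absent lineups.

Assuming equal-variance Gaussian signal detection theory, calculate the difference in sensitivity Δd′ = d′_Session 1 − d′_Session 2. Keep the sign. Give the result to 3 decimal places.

Session 1: z(0.8733) = 1.1421, z(0.1733) = -0.9412, d' = 2.0833
Session 2: z(0.7500) = 0.6745, z(0.0500) = -1.6449, d' = 2.3194
Δd' = d'_Session 1 − d'_Session 2 = 2.0833 − 2.3194 = -0.2361
Session 2 has the higher sensitivity.

Δd′ = -0.236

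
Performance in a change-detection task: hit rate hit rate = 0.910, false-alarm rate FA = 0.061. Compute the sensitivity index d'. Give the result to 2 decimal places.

d' = 2.89

z(H) = z(0.910) = 1.3408
z(FA) = z(0.061) = -1.5464
d' = z(H) − z(FA) = 1.3408 − (-1.5464) = 2.8872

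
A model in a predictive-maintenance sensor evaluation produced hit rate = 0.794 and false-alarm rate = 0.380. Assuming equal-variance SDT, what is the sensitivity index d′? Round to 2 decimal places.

d′ = 1.13

z(0.794) = 0.8204, z(0.380) = -0.3055
d' = z(H) − z(FA) = 0.8204 − (-0.3055) = 1.1259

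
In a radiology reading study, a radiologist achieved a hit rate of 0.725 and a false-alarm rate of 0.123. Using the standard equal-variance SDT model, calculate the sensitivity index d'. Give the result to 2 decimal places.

d' = 1.76

z(H) = 0.598
z(FA) = -1.160
d' = z(H) − z(FA) = 0.598 − (-1.160) = 1.758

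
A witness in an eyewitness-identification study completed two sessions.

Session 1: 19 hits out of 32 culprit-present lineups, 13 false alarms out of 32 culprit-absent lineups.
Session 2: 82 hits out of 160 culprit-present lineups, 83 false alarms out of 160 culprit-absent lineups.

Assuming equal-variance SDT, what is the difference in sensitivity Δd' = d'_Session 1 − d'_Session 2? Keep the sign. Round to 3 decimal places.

Δd' = 0.490

Session 1: z(0.5938) = 0.2373, z(0.4062) = -0.2373, d' = 0.4746
Session 2: z(0.5125) = 0.0313, z(0.5188) = 0.0471, d' = -0.0158
Δd' = d'_Session 1 − d'_Session 2 = 0.4746 − (-0.0158) = 0.4904
Session 1 has the higher sensitivity.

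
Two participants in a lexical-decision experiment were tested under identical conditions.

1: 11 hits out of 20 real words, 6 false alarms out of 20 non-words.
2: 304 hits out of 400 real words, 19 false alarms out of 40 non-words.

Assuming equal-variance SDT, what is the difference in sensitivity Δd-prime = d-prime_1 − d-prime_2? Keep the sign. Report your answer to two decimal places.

Δd-prime = -0.12

1: z(0.5500) = 0.126, z(0.3000) = -0.524, d' = 0.650
2: z(0.7600) = 0.706, z(0.4750) = -0.063, d' = 0.769
Δd' = d'_1 − d'_2 = 0.650 − 0.769 = -0.119
2 has the higher sensitivity.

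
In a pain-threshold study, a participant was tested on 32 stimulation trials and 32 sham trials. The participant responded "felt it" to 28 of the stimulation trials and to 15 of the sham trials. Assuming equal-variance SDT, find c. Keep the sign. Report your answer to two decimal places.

c = -0.54

H = 28/32 = 0.8750
FA = 15/32 = 0.4688
z(H) = z(0.8750) = 1.150
z(FA) = z(0.4688) = -0.078
c = −½·[z(H) + z(FA)] = −0.5 × (1.150 + (-0.078)) = -0.536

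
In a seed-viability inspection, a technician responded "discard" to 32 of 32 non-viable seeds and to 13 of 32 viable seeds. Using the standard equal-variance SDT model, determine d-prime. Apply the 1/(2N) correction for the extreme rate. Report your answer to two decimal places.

The hit rate is 32/32 = 1, so apply the 1/(2N) correction: H → 1 − 1/(2·32) = 0.98438.
z(H) = z(0.98438) = 2.154
z(FA) = z(0.40625) = -0.237
d' = 2.154 − (-0.237) = 2.391

d-prime = 2.39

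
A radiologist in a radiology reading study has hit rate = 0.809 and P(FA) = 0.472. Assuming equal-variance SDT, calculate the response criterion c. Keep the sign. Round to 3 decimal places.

z(H) = z(0.809) = 0.8742
z(FA) = z(0.472) = -0.0702
c = −½·[z(H) + z(FA)] = −0.5 × (0.8742 + (-0.0702)) = -0.4020
c < 0: the radiologist has a liberal response bias.

c = -0.402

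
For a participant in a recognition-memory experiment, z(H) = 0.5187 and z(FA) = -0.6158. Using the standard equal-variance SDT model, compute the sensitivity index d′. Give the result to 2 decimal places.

d′ = 1.13

d' = z(H) − z(FA) = 0.5187 − (-0.6158) = 1.1345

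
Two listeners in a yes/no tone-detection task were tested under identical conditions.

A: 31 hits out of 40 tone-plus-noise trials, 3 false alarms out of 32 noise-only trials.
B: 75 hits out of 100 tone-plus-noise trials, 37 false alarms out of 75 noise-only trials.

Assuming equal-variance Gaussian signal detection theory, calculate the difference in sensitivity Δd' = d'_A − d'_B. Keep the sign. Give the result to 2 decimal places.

A: z(0.7750) = 0.755, z(0.0938) = -1.318, d' = 2.073
B: z(0.7500) = 0.674, z(0.4933) = -0.017, d' = 0.691
Δd' = d'_A − d'_B = 2.073 − 0.691 = 1.382
A has the higher sensitivity.

Δd' = 1.38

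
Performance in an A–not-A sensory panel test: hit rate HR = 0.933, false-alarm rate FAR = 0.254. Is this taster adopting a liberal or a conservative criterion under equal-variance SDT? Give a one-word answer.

liberal

z(H) = 1.499, z(FA) = -0.662
c = −½·(z(H) + z(FA)) = -0.4185
c < 0 → liberal criterion (biased toward responding “yes”).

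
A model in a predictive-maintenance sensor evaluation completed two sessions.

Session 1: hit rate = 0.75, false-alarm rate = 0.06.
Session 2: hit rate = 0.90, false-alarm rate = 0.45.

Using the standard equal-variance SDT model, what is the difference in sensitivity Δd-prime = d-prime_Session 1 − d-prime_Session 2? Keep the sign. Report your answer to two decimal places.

Session 1: z(0.75) = 0.674, z(0.06) = -1.555, d' = 2.229
Session 2: z(0.90) = 1.282, z(0.45) = -0.126, d' = 1.408
Δd' = d'_Session 1 − d'_Session 2 = 2.229 − 1.408 = 0.821
Session 1 has the higher sensitivity.

Δd-prime = 0.82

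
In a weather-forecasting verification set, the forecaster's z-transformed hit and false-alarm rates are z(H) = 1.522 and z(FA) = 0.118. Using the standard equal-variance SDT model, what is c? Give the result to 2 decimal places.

c = −½·[z(H) + z(FA)] = −½·(1.522 + 0.118) = -0.820

c = -0.82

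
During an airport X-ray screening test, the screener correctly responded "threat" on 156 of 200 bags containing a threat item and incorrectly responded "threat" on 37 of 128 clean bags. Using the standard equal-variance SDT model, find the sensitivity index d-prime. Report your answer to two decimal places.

d-prime = 1.33

H = 156/200 = 0.7800
FA = 37/128 = 0.2891
z(0.7800) = 0.772, z(0.2891) = -0.556
d' = z(H) − z(FA) = 0.772 − (-0.556) = 1.328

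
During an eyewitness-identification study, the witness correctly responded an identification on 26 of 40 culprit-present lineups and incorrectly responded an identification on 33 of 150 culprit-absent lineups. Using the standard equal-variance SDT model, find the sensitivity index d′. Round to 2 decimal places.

d′ = 1.16

H = 26/40 = 0.6500
FA = 33/150 = 0.2200
Φ⁻¹(H) = 0.385
Φ⁻¹(FA) = -0.772
d' = z(H) − z(FA) = 0.385 − (-0.772) = 1.157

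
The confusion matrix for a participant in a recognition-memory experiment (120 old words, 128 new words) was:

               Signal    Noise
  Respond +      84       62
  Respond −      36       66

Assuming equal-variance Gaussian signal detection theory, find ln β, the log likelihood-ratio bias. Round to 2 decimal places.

H = 84/120 = 0.7000
FA = 62/128 = 0.4844
z(H) = 0.524
z(FA) = -0.039
ln β = −½·[z(H)² − z(FA)²] = −0.5 × (0.275 − 0.002) = -0.1365

ln β = -0.14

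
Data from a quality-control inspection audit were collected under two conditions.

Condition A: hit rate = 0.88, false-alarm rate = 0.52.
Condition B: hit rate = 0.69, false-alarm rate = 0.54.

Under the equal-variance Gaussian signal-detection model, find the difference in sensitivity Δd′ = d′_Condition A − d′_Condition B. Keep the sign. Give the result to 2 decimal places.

Condition A: z(0.88) = 1.175, z(0.52) = 0.050, d' = 1.125
Condition B: z(0.69) = 0.496, z(0.54) = 0.100, d' = 0.396
Δd' = d'_Condition A − d'_Condition B = 1.125 − 0.396 = 0.729
Condition A has the higher sensitivity.

Δd′ = 0.73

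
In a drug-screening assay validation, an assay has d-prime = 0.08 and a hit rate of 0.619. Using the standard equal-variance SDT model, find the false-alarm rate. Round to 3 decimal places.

z(hit rate) = z(0.619) = 0.3029
z(FA) = z(H) − d' = 0.3029 − 0.08 = 0.2229
false-alarm rate = Φ(0.2229) = 0.5882

false-alarm rate = 0.588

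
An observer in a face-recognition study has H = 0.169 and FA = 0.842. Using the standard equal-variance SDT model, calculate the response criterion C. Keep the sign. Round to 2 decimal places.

z(0.169) = -0.9581, z(0.842) = 1.0027
c = −½·[z(H) + z(FA)] = −0.5 × (-0.9581 + 1.0027) = -0.0223

C = -0.02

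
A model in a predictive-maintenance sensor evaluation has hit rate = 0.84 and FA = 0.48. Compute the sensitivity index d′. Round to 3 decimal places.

d′ = 1.045

z(0.84) = 0.9945, z(0.48) = -0.0502
d' = z(H) − z(FA) = 0.9945 − (-0.0502) = 1.0447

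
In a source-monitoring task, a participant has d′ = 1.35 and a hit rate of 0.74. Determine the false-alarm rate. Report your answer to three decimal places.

z(hit rate) = z(0.74) = 0.6433
z(FA) = z(H) − d' = 0.6433 − 1.35 = -0.7067
false-alarm rate = Φ(-0.7067) = 0.2399

false-alarm rate = 0.240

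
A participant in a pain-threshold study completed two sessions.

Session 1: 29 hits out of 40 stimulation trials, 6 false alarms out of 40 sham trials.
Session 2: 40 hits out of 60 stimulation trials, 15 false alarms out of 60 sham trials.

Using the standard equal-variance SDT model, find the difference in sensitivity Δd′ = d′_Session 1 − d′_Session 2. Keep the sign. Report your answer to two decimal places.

Session 1: z(0.7250) = 0.598, z(0.1500) = -1.036, d' = 1.634
Session 2: z(0.6667) = 0.431, z(0.2500) = -0.674, d' = 1.105
Δd' = d'_Session 1 − d'_Session 2 = 1.634 − 1.105 = 0.529
Session 1 has the higher sensitivity.

Δd′ = 0.53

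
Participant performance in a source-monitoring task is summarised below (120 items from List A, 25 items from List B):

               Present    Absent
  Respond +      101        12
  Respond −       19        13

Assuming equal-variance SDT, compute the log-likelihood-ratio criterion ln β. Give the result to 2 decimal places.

H = 101/120 = 0.8417
FA = 12/25 = 0.4800
Φ⁻¹(H) = 1.001
Φ⁻¹(FA) = -0.050
ln β = −½·[z(H)² − z(FA)²] = −0.5 × (1.002 − 0.003) = -0.4995

ln β = -0.50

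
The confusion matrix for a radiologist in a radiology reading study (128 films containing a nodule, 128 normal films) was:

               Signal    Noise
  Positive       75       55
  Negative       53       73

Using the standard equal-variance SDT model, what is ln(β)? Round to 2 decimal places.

ln β = -0.01

H = 75/128 = 0.5859
FA = 55/128 = 0.4297
z(0.5859) = 0.217, z(0.4297) = -0.177
ln β = −½·[z(H)² − z(FA)²] = −0.5 × (0.047 − 0.031) = -0.008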